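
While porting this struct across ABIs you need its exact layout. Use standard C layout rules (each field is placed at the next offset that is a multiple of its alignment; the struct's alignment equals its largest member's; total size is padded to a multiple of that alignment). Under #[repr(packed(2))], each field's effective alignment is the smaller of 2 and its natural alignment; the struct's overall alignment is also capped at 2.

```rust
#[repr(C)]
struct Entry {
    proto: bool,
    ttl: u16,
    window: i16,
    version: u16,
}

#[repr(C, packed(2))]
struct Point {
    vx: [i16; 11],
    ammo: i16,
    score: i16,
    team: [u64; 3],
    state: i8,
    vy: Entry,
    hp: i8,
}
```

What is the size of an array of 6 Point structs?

372

Entry: 0..1  proto  (1B, 1-aligned); 1..2  -- padding (1B); 2..4  ttl  (2B, 2-aligned); 4..6  window  (2B, 2-aligned); 6..8  version  (2B, 2-aligned); sizeof = 8, alignof = 2
0..22  vx  (22B, 2-aligned)
22..24  ammo  (2B, 2-aligned)
24..26  score  (2B, 2-aligned)
26..50  team  (24B, 2-aligned)
50..51  state  (1B, 1-aligned)
51..52  -- padding (1B)
52..60  vy  (8B, 2-aligned)
60..61  hp  (1B, 1-aligned)
61..62  -- tail padding (1B)
sizeof = 62, alignof = 2
array of 6: 6 × 62 = 372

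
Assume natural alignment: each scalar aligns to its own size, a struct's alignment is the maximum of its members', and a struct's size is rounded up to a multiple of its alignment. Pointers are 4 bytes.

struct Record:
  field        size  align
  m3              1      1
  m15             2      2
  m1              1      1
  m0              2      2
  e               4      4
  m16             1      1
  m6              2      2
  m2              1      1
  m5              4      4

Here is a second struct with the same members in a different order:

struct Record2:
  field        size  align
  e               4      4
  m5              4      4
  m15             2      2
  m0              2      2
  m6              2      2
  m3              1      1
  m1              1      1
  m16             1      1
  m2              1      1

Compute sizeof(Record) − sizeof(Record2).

m3 at 0 (size 1, align 1) → ends 1
pad 1 to align 2 for m15
m15 at 2 (size 2, align 2) → ends 4
m1 at 4 (size 1, align 1) → ends 5
pad 1 to align 2 for m0
m0 at 6 (size 2, align 2) → ends 8
e at 8 (size 4, align 4) → ends 12
m16 at 12 (size 1, align 1) → ends 13
pad 1 to align 2 for m6
m6 at 14 (size 2, align 2) → ends 16
m2 at 16 (size 1, align 1) → ends 17
pad 3 to align 4 for m5
m5 at 20 (size 4, align 4) → ends 24
total 24 bytes, alignment 4
— Record2 —
e at 0 (size 4, align 4) → ends 4
m5 at 4 (size 4, align 4) → ends 8
m15 at 8 (size 2, align 2) → ends 10
m0 at 10 (size 2, align 2) → ends 12
m6 at 12 (size 2, align 2) → ends 14
m3 at 14 (size 1, align 1) → ends 15
m1 at 15 (size 1, align 1) → ends 16
m16 at 16 (size 1, align 1) → ends 17
m2 at 17 (size 1, align 1) → ends 18
tail pad 2 to reach multiple of 4
total 20 bytes, alignment 4
24 − 20 = 4

4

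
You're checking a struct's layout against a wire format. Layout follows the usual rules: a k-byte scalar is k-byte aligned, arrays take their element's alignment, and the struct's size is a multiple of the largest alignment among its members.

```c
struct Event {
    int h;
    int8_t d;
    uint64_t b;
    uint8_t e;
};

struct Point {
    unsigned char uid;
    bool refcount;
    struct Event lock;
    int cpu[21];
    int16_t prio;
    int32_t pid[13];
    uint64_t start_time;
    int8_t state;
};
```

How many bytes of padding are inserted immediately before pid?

Event: @0: h [4B, align 4] → 4; @4: d [1B, align 1] → 5; +3 pad (align 8); @8: b [8B, align 8] → 16; @16: e [1B, align 1] → 17; +7 tail pad (align 8); size 24, align 8
@0: uid [1B, align 1] → 1
@1: refcount [1B, align 1] → 2
+6 pad (align 8)
@8: lock [24B, align 8] → 32
@32: cpu [84B, align 4] → 116
@116: prio [2B, align 2] → 118
+2 pad (align 4)
@120: pid [52B, align 4] → 172

2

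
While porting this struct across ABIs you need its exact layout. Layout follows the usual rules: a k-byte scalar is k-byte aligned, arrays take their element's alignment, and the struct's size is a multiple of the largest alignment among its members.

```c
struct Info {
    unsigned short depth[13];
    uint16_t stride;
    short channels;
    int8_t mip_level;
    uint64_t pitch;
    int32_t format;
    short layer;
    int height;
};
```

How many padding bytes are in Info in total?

7

depth at 0 (size 26, align 2) → ends 26
stride at 26 (size 2, align 2) → ends 28
channels at 28 (size 2, align 2) → ends 30
mip_level at 30 (size 1, align 1) → ends 31
pad 1 to align 8 for pitch
pitch at 32 (size 8, align 8) → ends 40
format at 40 (size 4, align 4) → ends 44
layer at 44 (size 2, align 2) → ends 46
pad 2 to align 4 for height
height at 48 (size 4, align 4) → ends 52
tail pad 4 to reach multiple of 8
total 56 bytes, alignment 8
data bytes 49, size 56 → padding 7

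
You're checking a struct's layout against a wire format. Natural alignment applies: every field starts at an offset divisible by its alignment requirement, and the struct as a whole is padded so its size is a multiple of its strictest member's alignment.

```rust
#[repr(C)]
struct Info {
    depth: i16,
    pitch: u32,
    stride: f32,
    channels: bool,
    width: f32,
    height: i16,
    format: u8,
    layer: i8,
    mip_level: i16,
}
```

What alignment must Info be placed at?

member alignments: depth=2, pitch=4, stride=4, channels=1, width=4, height=2, format=1, layer=1, mip_level=2
max = 4

4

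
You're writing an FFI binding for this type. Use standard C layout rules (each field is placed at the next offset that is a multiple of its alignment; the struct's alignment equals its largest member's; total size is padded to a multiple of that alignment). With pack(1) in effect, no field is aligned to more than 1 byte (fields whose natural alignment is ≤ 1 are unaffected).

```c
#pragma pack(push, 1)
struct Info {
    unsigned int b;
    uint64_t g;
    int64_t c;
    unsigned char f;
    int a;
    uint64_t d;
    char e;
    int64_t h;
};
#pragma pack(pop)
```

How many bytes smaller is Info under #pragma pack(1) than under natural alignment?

natural layout:
  b at 0 (size 4, align 4) → ends 4
  pad 4 to align 8 for g
  g at 8 (size 8, align 8) → ends 16
  c at 16 (size 8, align 8) → ends 24
  f at 24 (size 1, align 1) → ends 25
  pad 3 to align 4 for a
  a at 28 (size 4, align 4) → ends 32
  d at 32 (size 8, align 8) → ends 40
  e at 40 (size 1, align 1) → ends 41
  pad 7 to align 8 for h
  h at 48 (size 8, align 8) → ends 56
  total 56 bytes, alignment 8
packed(1) layout:
  b at 0 (size 4, align 1) → ends 4
  g at 4 (size 8, align 1) → ends 12
  c at 12 (size 8, align 1) → ends 20
  f at 20 (size 1, align 1) → ends 21
  a at 21 (size 4, align 1) → ends 25
  d at 25 (size 8, align 1) → ends 33
  e at 33 (size 1, align 1) → ends 34
  h at 34 (size 8, align 1) → ends 42
  total 42 bytes, alignment 1
56 − 42 = 14

14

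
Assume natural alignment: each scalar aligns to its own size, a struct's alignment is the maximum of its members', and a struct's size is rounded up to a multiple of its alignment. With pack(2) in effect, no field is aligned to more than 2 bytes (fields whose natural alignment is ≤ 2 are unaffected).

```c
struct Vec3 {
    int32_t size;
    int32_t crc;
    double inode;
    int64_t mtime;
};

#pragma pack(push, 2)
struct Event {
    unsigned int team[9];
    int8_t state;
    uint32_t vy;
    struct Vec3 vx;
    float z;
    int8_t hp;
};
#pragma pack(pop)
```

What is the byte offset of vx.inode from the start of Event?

50

Vec3: 0..4  size  (4B, 4-aligned); 4..8  crc  (4B, 4-aligned); 8..16  inode  (8B, 8-aligned); 16..24  mtime  (8B, 8-aligned); sizeof = 24, alignof = 8
0..36  team  (36B, 2-aligned)
36..37  state  (1B, 1-aligned)
37..38  -- padding (1B)
38..42  vy  (4B, 2-aligned)
42..66  vx  (24B, 2-aligned)
within Vec3: inode at 8
42 + 8 = 50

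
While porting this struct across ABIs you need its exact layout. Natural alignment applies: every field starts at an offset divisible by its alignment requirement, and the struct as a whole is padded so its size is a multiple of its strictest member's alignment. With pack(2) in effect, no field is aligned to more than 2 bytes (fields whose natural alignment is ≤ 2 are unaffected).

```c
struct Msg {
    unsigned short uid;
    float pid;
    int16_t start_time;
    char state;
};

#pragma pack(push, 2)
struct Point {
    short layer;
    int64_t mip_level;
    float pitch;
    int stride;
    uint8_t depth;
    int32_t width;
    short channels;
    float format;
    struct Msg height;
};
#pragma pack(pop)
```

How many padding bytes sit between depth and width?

Msg: @0: uid [2B, align 2] → 2; +2 pad (align 4); @4: pid [4B, align 4] → 8; @8: start_time [2B, align 2] → 10; @10: state [1B, align 1] → 11; +1 tail pad (align 4); size 12, align 4
@0: layer [2B, align 2] → 2
@2: mip_level [8B, align 2] → 10
@10: pitch [4B, align 2] → 14
@14: stride [4B, align 2] → 18
@18: depth [1B, align 1] → 19
+1 pad (align 2)
@20: width [4B, align 2] → 24

1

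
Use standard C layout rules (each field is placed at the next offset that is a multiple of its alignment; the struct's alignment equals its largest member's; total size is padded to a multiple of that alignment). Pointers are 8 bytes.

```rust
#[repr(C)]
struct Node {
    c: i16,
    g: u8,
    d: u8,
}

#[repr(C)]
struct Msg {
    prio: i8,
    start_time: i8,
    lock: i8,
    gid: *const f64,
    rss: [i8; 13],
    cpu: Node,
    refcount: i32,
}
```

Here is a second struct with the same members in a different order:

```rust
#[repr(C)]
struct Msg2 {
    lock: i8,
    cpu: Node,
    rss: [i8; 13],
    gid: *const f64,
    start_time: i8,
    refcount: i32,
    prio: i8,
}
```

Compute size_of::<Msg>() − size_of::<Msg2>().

Node: c at 0 (size 2, align 2) → ends 2; g at 2 (size 1, align 1) → ends 3; d at 3 (size 1, align 1) → ends 4; total 4 bytes, alignment 2
prio at 0 (size 1, align 1) → ends 1
start_time at 1 (size 1, align 1) → ends 2
lock at 2 (size 1, align 1) → ends 3
pad 5 to align 8 for gid
gid at 8 (size 8, align 8) → ends 16
rss at 16 (size 13, align 1) → ends 29
pad 1 to align 2 for cpu
cpu at 30 (size 4, align 2) → ends 34
pad 2 to align 4 for refcount
refcount at 36 (size 4, align 4) → ends 40
total 40 bytes, alignment 8
— Msg2 —
lock at 0 (size 1, align 1) → ends 1
pad 1 to align 2 for cpu
cpu at 2 (size 4, align 2) → ends 6
rss at 6 (size 13, align 1) → ends 19
pad 5 to align 8 for gid
gid at 24 (size 8, align 8) → ends 32
start_time at 32 (size 1, align 1) → ends 33
pad 3 to align 4 for refcount
refcount at 36 (size 4, align 4) → ends 40
prio at 40 (size 1, align 1) → ends 41
tail pad 7 to reach multiple of 8
total 48 bytes, alignment 8
40 − 48 = -8

-8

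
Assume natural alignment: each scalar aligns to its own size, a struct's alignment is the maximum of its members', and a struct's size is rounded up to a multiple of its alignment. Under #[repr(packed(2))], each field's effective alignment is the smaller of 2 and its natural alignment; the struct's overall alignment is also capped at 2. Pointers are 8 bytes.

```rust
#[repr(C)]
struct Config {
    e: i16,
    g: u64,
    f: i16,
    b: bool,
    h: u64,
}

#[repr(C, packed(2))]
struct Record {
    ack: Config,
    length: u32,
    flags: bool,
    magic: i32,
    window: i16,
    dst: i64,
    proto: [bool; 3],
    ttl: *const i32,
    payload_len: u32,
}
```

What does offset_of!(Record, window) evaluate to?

42

Config: 0..2  e  (2B, 2-aligned); 2..8  -- padding (6B); 8..16  g  (8B, 8-aligned); 16..18  f  (2B, 2-aligned); 18..19  b  (1B, 1-aligned); 19..24  -- padding (5B); 24..32  h  (8B, 8-aligned); sizeof = 32, alignof = 8
0..32  ack  (32B, 2-aligned)
32..36  length  (4B, 2-aligned)
36..37  flags  (1B, 1-aligned)
37..38  -- padding (1B)
38..42  magic  (4B, 2-aligned)
42..44  window  (2B, 2-aligned)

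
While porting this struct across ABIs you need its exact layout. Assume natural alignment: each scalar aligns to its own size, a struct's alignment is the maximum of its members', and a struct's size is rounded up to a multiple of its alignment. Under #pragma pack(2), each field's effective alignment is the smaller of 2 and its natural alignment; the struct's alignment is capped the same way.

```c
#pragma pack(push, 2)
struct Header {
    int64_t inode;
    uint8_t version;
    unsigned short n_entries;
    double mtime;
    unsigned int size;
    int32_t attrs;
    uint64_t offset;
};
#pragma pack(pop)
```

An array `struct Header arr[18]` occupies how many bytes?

@0: inode [8B, align 2] → 8
@8: version [1B, align 1] → 9
+1 pad (align 2)
@10: n_entries [2B, align 2] → 12
@12: mtime [8B, align 2] → 20
@20: size [4B, align 2] → 24
@24: attrs [4B, align 2] → 28
@28: offset [8B, align 2] → 36
size 36, align 2
array of 18: 18 × 36 = 648

648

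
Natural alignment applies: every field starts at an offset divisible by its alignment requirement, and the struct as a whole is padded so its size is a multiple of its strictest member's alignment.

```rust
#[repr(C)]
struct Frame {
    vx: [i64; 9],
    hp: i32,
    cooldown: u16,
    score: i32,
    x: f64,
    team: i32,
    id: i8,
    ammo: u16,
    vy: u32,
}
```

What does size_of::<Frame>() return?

112

@0: vx [72B, align 8] → 72
@72: hp [4B, align 4] → 76
@76: cooldown [2B, align 2] → 78
+2 pad (align 4)
@80: score [4B, align 4] → 84
+4 pad (align 8)
@88: x [8B, align 8] → 96
@96: team [4B, align 4] → 100
@100: id [1B, align 1] → 101
+1 pad (align 2)
@102: ammo [2B, align 2] → 104
@104: vy [4B, align 4] → 108
+4 tail pad (align 8)
size 112, align 8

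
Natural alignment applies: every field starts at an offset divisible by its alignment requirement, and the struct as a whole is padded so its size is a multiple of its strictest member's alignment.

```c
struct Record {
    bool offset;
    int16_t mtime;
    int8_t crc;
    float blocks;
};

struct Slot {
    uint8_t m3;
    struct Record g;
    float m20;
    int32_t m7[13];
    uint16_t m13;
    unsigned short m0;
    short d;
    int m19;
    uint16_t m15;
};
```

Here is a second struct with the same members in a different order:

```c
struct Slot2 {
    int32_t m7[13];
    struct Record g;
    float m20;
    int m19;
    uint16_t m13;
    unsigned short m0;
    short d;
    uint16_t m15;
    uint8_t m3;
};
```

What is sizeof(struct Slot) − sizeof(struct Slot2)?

4

Record: 0..1  offset  (1B, 1-aligned); 1..2  -- padding (1B); 2..4  mtime  (2B, 2-aligned); 4..5  crc  (1B, 1-aligned); 5..8  -- padding (3B); 8..12  blocks  (4B, 4-aligned); sizeof = 12, alignof = 4
0..1  m3  (1B, 1-aligned)
1..4  -- padding (3B)
4..16  g  (12B, 4-aligned)
16..20  m20  (4B, 4-aligned)
20..72  m7  (52B, 4-aligned)
72..74  m13  (2B, 2-aligned)
74..76  m0  (2B, 2-aligned)
76..78  d  (2B, 2-aligned)
78..80  -- padding (2B)
80..84  m19  (4B, 4-aligned)
84..86  m15  (2B, 2-aligned)
86..88  -- tail padding (2B)
sizeof = 88, alignof = 4
— Slot2 —
0..52  m7  (52B, 4-aligned)
52..64  g  (12B, 4-aligned)
64..68  m20  (4B, 4-aligned)
68..72  m19  (4B, 4-aligned)
72..74  m13  (2B, 2-aligned)
74..76  m0  (2B, 2-aligned)
76..78  d  (2B, 2-aligned)
78..80  m15  (2B, 2-aligned)
80..81  m3  (1B, 1-aligned)
81..84  -- tail padding (3B)
sizeof = 84, alignof = 4
88 − 84 = 4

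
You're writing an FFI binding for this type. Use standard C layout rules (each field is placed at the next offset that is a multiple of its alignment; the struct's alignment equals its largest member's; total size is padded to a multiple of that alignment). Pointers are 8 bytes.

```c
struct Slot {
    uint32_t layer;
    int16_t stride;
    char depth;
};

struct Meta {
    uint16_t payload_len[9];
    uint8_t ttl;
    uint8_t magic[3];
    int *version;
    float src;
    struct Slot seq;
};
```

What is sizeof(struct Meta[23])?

Slot: layer at 0 (size 4, align 4) → ends 4; stride at 4 (size 2, align 2) → ends 6; depth at 6 (size 1, align 1) → ends 7; tail pad 1 to reach multiple of 4; total 8 bytes, alignment 4
payload_len at 0 (size 18, align 2) → ends 18
ttl at 18 (size 1, align 1) → ends 19
magic at 19 (size 3, align 1) → ends 22
pad 2 to align 8 for version
version at 24 (size 8, align 8) → ends 32
src at 32 (size 4, align 4) → ends 36
seq at 36 (size 8, align 4) → ends 44
tail pad 4 to reach multiple of 8
total 48 bytes, alignment 8
array of 23: 23 × 48 = 1104

1104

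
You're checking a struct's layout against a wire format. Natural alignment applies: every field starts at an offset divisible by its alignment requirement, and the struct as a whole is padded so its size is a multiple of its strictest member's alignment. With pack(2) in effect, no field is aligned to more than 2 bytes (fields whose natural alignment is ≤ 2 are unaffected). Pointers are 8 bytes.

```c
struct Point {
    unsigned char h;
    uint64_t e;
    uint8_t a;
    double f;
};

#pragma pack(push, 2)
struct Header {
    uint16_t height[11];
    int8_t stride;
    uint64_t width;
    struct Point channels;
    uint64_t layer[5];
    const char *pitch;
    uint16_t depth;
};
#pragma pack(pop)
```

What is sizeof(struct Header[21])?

Point: @0: h [1B, align 1] → 1; +7 pad (align 8); @8: e [8B, align 8] → 16; @16: a [1B, align 1] → 17; +7 pad (align 8); @24: f [8B, align 8] → 32; size 32, align 8
@0: height [22B, align 2] → 22
@22: stride [1B, align 1] → 23
+1 pad (align 2)
@24: width [8B, align 2] → 32
@32: channels [32B, align 2] → 64
@64: layer [40B, align 2] → 104
@104: pitch [8B, align 2] → 112
@112: depth [2B, align 2] → 114
size 114, align 2
array of 21: 21 × 114 = 2394

2394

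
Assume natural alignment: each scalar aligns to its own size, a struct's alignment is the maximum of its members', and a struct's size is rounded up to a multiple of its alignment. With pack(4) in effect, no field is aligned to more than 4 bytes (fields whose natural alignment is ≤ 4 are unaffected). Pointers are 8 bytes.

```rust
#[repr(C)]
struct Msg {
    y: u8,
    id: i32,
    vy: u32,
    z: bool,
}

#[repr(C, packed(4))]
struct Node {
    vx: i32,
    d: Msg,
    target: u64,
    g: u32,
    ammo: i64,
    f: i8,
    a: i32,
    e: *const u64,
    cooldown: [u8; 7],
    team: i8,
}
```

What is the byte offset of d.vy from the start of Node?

Msg: y at 0 (size 1, align 1) → ends 1; pad 3 to align 4 for id; id at 4 (size 4, align 4) → ends 8; vy at 8 (size 4, align 4) → ends 12; z at 12 (size 1, align 1) → ends 13; tail pad 3 to reach multiple of 4; total 16 bytes, alignment 4
vx at 0 (size 4, align 4) → ends 4
d at 4 (size 16, align 4) → ends 20
within Msg: vy at 8
4 + 8 = 12

12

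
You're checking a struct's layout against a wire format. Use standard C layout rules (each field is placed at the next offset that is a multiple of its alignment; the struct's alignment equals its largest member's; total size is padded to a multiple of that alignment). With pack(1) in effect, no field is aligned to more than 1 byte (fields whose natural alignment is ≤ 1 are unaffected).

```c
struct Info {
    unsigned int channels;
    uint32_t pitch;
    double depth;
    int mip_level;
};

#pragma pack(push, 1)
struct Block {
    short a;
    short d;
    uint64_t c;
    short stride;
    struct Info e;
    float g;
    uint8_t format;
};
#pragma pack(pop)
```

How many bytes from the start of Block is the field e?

14

Info: @0: channels [4B, align 4] → 4; @4: pitch [4B, align 4] → 8; @8: depth [8B, align 8] → 16; @16: mip_level [4B, align 4] → 20; +4 tail pad (align 8); size 24, align 8
@0: a [2B, align 1] → 2
@2: d [2B, align 1] → 4
@4: c [8B, align 1] → 12
@12: stride [2B, align 1] → 14
@14: e [24B, align 1] → 38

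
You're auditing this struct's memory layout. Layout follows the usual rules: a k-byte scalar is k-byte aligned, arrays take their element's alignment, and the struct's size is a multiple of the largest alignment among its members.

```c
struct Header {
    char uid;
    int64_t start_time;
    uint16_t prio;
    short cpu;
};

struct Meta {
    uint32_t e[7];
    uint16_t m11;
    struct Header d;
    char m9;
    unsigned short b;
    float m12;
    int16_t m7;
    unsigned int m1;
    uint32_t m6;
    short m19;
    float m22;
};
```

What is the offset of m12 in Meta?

Header: uid at 0 (size 1, align 1) → ends 1; pad 7 to align 8 for start_time; start_time at 8 (size 8, align 8) → ends 16; prio at 16 (size 2, align 2) → ends 18; cpu at 18 (size 2, align 2) → ends 20; tail pad 4 to reach multiple of 8; total 24 bytes, alignment 8
e at 0 (size 28, align 4) → ends 28
m11 at 28 (size 2, align 2) → ends 30
pad 2 to align 8 for d
d at 32 (size 24, align 8) → ends 56
m9 at 56 (size 1, align 1) → ends 57
pad 1 to align 2 for b
b at 58 (size 2, align 2) → ends 60
m12 at 60 (size 4, align 4) → ends 64

60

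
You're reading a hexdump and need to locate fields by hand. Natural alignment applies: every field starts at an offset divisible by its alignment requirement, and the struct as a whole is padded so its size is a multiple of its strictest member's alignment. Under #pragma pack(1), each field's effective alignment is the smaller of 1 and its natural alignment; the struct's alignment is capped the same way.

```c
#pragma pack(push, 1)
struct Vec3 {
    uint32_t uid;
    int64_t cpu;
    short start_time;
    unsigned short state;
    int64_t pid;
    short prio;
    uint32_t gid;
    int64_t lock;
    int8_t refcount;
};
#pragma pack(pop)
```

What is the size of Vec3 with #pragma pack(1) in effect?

@0: uid [4B, align 1] → 4
@4: cpu [8B, align 1] → 12
@12: start_time [2B, align 1] → 14
@14: state [2B, align 1] → 16
@16: pid [8B, align 1] → 24
@24: prio [2B, align 1] → 26
@26: gid [4B, align 1] → 30
@30: lock [8B, align 1] → 38
@38: refcount [1B, align 1] → 39
size 39, align 1

39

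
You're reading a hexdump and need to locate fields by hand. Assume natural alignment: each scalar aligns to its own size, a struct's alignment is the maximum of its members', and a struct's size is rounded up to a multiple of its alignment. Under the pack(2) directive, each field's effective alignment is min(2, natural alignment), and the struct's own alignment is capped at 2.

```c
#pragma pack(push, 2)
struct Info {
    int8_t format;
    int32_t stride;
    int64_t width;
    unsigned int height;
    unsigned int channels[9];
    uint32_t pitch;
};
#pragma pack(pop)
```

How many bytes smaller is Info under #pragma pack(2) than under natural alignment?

natural layout:
  @0: format [1B, align 1] → 1
  +3 pad (align 4)
  @4: stride [4B, align 4] → 8
  @8: width [8B, align 8] → 16
  @16: height [4B, align 4] → 20
  @20: channels [36B, align 4] → 56
  @56: pitch [4B, align 4] → 60
  +4 tail pad (align 8)
  size 64, align 8
packed(2) layout:
  @0: format [1B, align 1] → 1
  +1 pad (align 2)
  @2: stride [4B, align 2] → 6
  @6: width [8B, align 2] → 14
  @14: height [4B, align 2] → 18
  @18: channels [36B, align 2] → 54
  @54: pitch [4B, align 2] → 58
  size 58, align 2
64 − 58 = 6

6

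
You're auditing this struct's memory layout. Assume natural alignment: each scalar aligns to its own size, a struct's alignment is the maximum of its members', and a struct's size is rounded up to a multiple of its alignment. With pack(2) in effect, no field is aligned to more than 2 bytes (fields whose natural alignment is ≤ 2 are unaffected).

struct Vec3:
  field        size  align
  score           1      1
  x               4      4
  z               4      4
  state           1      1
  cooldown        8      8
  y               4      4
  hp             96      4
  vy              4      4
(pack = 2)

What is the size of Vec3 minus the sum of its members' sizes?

2

score at 0 (size 1, align 1) → ends 1
pad 1 to align 2 for x
x at 2 (size 4, align 2) → ends 6
z at 6 (size 4, align 2) → ends 10
state at 10 (size 1, align 1) → ends 11
pad 1 to align 2 for cooldown
cooldown at 12 (size 8, align 2) → ends 20
y at 20 (size 4, align 2) → ends 24
hp at 24 (size 96, align 2) → ends 120
vy at 120 (size 4, align 2) → ends 124
total 124 bytes, alignment 2
data bytes 122, size 124 → padding 2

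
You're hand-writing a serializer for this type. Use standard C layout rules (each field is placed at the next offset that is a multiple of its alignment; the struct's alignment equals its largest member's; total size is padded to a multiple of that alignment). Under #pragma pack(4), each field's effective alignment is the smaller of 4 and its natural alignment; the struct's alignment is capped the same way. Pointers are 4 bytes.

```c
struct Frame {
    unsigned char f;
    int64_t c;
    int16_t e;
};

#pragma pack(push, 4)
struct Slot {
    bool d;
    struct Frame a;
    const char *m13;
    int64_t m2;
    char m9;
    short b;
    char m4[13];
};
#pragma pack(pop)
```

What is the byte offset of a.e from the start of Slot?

Frame: 0..1  f  (1B, 1-aligned); 1..8  -- padding (7B); 8..16  c  (8B, 8-aligned); 16..18  e  (2B, 2-aligned); 18..24  -- tail padding (6B); sizeof = 24, alignof = 8
0..1  d  (1B, 1-aligned)
1..4  -- padding (3B)
4..28  a  (24B, 4-aligned)
within Frame: e at 16
4 + 16 = 20

20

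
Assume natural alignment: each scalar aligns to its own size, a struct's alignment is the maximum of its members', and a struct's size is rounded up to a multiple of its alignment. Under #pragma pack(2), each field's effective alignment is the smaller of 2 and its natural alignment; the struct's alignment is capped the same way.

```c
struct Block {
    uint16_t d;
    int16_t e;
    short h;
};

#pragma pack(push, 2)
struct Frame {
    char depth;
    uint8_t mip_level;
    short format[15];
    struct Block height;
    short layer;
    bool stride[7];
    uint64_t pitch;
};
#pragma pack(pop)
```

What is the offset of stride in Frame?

Block: 0..2  d  (2B, 2-aligned); 2..4  e  (2B, 2-aligned); 4..6  h  (2B, 2-aligned); sizeof = 6, alignof = 2
0..1  depth  (1B, 1-aligned)
1..2  mip_level  (1B, 1-aligned)
2..32  format  (30B, 2-aligned)
32..38  height  (6B, 2-aligned)
38..40  layer  (2B, 2-aligned)
40..47  stride  (7B, 1-aligned)

40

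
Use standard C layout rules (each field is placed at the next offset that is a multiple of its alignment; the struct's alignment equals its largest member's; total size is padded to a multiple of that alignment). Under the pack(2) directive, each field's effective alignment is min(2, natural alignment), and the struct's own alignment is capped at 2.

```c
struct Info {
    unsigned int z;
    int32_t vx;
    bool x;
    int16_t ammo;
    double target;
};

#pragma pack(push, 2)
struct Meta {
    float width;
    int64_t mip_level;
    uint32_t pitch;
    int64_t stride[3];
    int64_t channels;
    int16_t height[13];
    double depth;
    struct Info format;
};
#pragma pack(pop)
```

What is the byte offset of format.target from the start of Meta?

Info: @0: z [4B, align 4] → 4; @4: vx [4B, align 4] → 8; @8: x [1B, align 1] → 9; +1 pad (align 2); @10: ammo [2B, align 2] → 12; +4 pad (align 8); @16: target [8B, align 8] → 24; size 24, align 8
@0: width [4B, align 2] → 4
@4: mip_level [8B, align 2] → 12
@12: pitch [4B, align 2] → 16
@16: stride [24B, align 2] → 40
@40: channels [8B, align 2] → 48
@48: height [26B, align 2] → 74
@74: depth [8B, align 2] → 82
@82: format [24B, align 2] → 106
within Info: target at 16
82 + 16 = 98

98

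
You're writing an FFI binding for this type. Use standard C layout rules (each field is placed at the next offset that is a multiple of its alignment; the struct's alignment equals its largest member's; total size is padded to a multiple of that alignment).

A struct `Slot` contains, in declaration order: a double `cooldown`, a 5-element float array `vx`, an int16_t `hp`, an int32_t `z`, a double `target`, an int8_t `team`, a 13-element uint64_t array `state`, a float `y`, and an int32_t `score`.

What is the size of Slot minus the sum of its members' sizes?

13

cooldown at 0 (size 8, align 8) → ends 8
vx at 8 (size 20, align 4) → ends 28
hp at 28 (size 2, align 2) → ends 30
pad 2 to align 4 for z
z at 32 (size 4, align 4) → ends 36
pad 4 to align 8 for target
target at 40 (size 8, align 8) → ends 48
team at 48 (size 1, align 1) → ends 49
pad 7 to align 8 for state
state at 56 (size 104, align 8) → ends 160
y at 160 (size 4, align 4) → ends 164
score at 164 (size 4, align 4) → ends 168
total 168 bytes, alignment 8
data bytes 155, size 168 → padding 13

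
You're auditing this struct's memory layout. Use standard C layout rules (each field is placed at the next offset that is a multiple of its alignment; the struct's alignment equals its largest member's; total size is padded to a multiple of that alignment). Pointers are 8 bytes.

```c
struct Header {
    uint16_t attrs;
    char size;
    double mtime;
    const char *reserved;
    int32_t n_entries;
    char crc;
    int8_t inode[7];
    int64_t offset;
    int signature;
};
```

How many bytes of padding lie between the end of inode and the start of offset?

0..2  attrs  (2B, 2-aligned)
2..3  size  (1B, 1-aligned)
3..8  -- padding (5B)
8..16  mtime  (8B, 8-aligned)
16..24  reserved  (8B, 8-aligned)
24..28  n_entries  (4B, 4-aligned)
28..29  crc  (1B, 1-aligned)
29..36  inode  (7B, 1-aligned)
36..40  -- padding (4B)
40..48  offset  (8B, 8-aligned)

4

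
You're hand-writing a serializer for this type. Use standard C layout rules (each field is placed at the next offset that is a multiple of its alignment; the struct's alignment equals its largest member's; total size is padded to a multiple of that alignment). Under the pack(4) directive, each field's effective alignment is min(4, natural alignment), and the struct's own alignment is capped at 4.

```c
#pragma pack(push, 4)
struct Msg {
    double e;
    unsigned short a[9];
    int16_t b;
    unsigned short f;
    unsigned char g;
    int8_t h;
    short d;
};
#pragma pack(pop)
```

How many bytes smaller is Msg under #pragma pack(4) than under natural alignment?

natural layout:
  0..8  e  (8B, 8-aligned)
  8..26  a  (18B, 2-aligned)
  26..28  b  (2B, 2-aligned)
  28..30  f  (2B, 2-aligned)
  30..31  g  (1B, 1-aligned)
  31..32  h  (1B, 1-aligned)
  32..34  d  (2B, 2-aligned)
  34..40  -- tail padding (6B)
  sizeof = 40, alignof = 8
packed(4) layout:
  0..8  e  (8B, 4-aligned)
  8..26  a  (18B, 2-aligned)
  26..28  b  (2B, 2-aligned)
  28..30  f  (2B, 2-aligned)
  30..31  g  (1B, 1-aligned)
  31..32  h  (1B, 1-aligned)
  32..34  d  (2B, 2-aligned)
  34..36  -- tail padding (2B)
  sizeof = 36, alignof = 4
40 − 36 = 4

4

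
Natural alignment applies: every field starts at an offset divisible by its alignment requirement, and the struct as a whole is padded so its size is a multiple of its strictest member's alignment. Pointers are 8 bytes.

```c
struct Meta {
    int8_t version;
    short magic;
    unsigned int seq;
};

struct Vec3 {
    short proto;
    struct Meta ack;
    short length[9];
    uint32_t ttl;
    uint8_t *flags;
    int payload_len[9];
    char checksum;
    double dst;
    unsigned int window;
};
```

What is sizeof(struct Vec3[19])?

1976

Meta: @0: version [1B, align 1] → 1; +1 pad (align 2); @2: magic [2B, align 2] → 4; @4: seq [4B, align 4] → 8; size 8, align 4
@0: proto [2B, align 2] → 2
+2 pad (align 4)
@4: ack [8B, align 4] → 12
@12: length [18B, align 2] → 30
+2 pad (align 4)
@32: ttl [4B, align 4] → 36
+4 pad (align 8)
@40: flags [8B, align 8] → 48
@48: payload_len [36B, align 4] → 84
@84: checksum [1B, align 1] → 85
+3 pad (align 8)
@88: dst [8B, align 8] → 96
@96: window [4B, align 4] → 100
+4 tail pad (align 8)
size 104, align 8
array of 19: 19 × 104 = 1976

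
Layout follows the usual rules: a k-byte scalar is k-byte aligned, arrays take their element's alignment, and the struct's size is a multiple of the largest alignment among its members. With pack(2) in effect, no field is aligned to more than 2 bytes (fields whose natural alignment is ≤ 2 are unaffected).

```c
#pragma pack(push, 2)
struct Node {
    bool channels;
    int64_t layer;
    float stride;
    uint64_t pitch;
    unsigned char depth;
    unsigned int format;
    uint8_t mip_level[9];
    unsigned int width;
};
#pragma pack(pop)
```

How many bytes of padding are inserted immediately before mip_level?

0

0..1  channels  (1B, 1-aligned)
1..2  -- padding (1B)
2..10  layer  (8B, 2-aligned)
10..14  stride  (4B, 2-aligned)
14..22  pitch  (8B, 2-aligned)
22..23  depth  (1B, 1-aligned)
23..24  -- padding (1B)
24..28  format  (4B, 2-aligned)
28..37  mip_level  (9B, 1-aligned)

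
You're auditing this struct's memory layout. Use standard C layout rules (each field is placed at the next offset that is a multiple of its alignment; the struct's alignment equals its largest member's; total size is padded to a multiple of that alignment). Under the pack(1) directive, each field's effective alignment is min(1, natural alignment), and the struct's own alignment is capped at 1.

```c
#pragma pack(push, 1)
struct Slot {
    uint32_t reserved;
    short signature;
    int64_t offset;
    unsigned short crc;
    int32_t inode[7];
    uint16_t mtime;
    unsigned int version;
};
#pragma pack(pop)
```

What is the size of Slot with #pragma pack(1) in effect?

50

reserved at 0 (size 4, align 1) → ends 4
signature at 4 (size 2, align 1) → ends 6
offset at 6 (size 8, align 1) → ends 14
crc at 14 (size 2, align 1) → ends 16
inode at 16 (size 28, align 1) → ends 44
mtime at 44 (size 2, align 1) → ends 46
version at 46 (size 4, align 1) → ends 50
total 50 bytes, alignment 1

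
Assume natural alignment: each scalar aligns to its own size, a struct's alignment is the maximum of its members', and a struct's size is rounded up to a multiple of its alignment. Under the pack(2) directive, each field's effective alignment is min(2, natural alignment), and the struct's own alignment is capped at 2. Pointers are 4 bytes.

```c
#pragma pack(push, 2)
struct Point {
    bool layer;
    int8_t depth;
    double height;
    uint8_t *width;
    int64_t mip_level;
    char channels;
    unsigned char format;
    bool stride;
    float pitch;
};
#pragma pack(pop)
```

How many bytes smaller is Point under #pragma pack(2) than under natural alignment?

10

natural layout:
  0..1  layer  (1B, 1-aligned)
  1..2  depth  (1B, 1-aligned)
  2..8  -- padding (6B)
  8..16  height  (8B, 8-aligned)
  16..20  width  (4B, 4-aligned)
  20..24  -- padding (4B)
  24..32  mip_level  (8B, 8-aligned)
  32..33  channels  (1B, 1-aligned)
  33..34  format  (1B, 1-aligned)
  34..35  stride  (1B, 1-aligned)
  35..36  -- padding (1B)
  36..40  pitch  (4B, 4-aligned)
  sizeof = 40, alignof = 8
packed(2) layout:
  0..1  layer  (1B, 1-aligned)
  1..2  depth  (1B, 1-aligned)
  2..10  height  (8B, 2-aligned)
  10..14  width  (4B, 2-aligned)
  14..22  mip_level  (8B, 2-aligned)
  22..23  channels  (1B, 1-aligned)
  23..24  format  (1B, 1-aligned)
  24..25  stride  (1B, 1-aligned)
  25..26  -- padding (1B)
  26..30  pitch  (4B, 2-aligned)
  sizeof = 30, alignof = 2
40 − 30 = 10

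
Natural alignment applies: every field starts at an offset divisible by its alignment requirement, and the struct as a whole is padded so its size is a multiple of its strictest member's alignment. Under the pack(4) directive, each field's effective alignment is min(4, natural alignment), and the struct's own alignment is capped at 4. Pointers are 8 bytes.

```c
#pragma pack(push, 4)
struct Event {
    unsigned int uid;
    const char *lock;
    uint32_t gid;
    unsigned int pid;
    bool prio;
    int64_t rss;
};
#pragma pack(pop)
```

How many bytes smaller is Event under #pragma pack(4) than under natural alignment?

8

natural layout:
  0..4  uid  (4B, 4-aligned)
  4..8  -- padding (4B)
  8..16  lock  (8B, 8-aligned)
  16..20  gid  (4B, 4-aligned)
  20..24  pid  (4B, 4-aligned)
  24..25  prio  (1B, 1-aligned)
  25..32  -- padding (7B)
  32..40  rss  (8B, 8-aligned)
  sizeof = 40, alignof = 8
packed(4) layout:
  0..4  uid  (4B, 4-aligned)
  4..12  lock  (8B, 4-aligned)
  12..16  gid  (4B, 4-aligned)
  16..20  pid  (4B, 4-aligned)
  20..21  prio  (1B, 1-aligned)
  21..24  -- padding (3B)
  24..32  rss  (8B, 4-aligned)
  sizeof = 32, alignof = 4
40 − 32 = 8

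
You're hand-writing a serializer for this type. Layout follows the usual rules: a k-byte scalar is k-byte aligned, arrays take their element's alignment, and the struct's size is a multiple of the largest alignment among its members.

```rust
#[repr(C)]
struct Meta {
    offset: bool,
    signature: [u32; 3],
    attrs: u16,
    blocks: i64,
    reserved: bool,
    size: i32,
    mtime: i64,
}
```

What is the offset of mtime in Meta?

offset at 0 (size 1, align 1) → ends 1
pad 3 to align 4 for signature
signature at 4 (size 12, align 4) → ends 16
attrs at 16 (size 2, align 2) → ends 18
pad 6 to align 8 for blocks
blocks at 24 (size 8, align 8) → ends 32
reserved at 32 (size 1, align 1) → ends 33
pad 3 to align 4 for size
size at 36 (size 4, align 4) → ends 40
mtime at 40 (size 8, align 8) → ends 48

40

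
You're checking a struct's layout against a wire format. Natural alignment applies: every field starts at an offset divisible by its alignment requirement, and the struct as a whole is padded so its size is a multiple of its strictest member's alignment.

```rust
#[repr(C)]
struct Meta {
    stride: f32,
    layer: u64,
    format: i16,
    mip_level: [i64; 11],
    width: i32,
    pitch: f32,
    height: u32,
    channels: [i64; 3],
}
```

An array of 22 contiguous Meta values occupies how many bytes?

3344

@0: stride [4B, align 4] → 4
+4 pad (align 8)
@8: layer [8B, align 8] → 16
@16: format [2B, align 2] → 18
+6 pad (align 8)
@24: mip_level [88B, align 8] → 112
@112: width [4B, align 4] → 116
@116: pitch [4B, align 4] → 120
@120: height [4B, align 4] → 124
+4 pad (align 8)
@128: channels [24B, align 8] → 152
size 152, align 8
array of 22: 22 × 152 = 3344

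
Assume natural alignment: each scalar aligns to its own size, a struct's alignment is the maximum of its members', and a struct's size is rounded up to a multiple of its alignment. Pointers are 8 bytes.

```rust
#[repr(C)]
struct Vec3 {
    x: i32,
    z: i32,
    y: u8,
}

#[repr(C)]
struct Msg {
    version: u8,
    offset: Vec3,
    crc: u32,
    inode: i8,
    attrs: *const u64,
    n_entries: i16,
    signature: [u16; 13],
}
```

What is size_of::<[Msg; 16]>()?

1024

Vec3: x at 0 (size 4, align 4) → ends 4; z at 4 (size 4, align 4) → ends 8; y at 8 (size 1, align 1) → ends 9; tail pad 3 to reach multiple of 4; total 12 bytes, alignment 4
version at 0 (size 1, align 1) → ends 1
pad 3 to align 4 for offset
offset at 4 (size 12, align 4) → ends 16
crc at 16 (size 4, align 4) → ends 20
inode at 20 (size 1, align 1) → ends 21
pad 3 to align 8 for attrs
attrs at 24 (size 8, align 8) → ends 32
n_entries at 32 (size 2, align 2) → ends 34
signature at 34 (size 26, align 2) → ends 60
tail pad 4 to reach multiple of 8
total 64 bytes, alignment 8
array of 16: 16 × 64 = 1024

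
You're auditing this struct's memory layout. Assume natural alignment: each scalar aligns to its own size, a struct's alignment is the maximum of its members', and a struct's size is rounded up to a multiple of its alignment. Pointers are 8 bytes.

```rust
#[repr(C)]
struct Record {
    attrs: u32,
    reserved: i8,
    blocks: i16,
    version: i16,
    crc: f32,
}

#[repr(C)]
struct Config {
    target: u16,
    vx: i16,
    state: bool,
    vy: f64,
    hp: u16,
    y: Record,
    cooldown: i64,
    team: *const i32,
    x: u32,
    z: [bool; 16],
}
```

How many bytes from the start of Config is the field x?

Record: @0: attrs [4B, align 4] → 4; @4: reserved [1B, align 1] → 5; +1 pad (align 2); @6: blocks [2B, align 2] → 8; @8: version [2B, align 2] → 10; +2 pad (align 4); @12: crc [4B, align 4] → 16; size 16, align 4
@0: target [2B, align 2] → 2
@2: vx [2B, align 2] → 4
@4: state [1B, align 1] → 5
+3 pad (align 8)
@8: vy [8B, align 8] → 16
@16: hp [2B, align 2] → 18
+2 pad (align 4)
@20: y [16B, align 4] → 36
+4 pad (align 8)
@40: cooldown [8B, align 8] → 48
@48: team [8B, align 8] → 56
@56: x [4B, align 4] → 60

56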